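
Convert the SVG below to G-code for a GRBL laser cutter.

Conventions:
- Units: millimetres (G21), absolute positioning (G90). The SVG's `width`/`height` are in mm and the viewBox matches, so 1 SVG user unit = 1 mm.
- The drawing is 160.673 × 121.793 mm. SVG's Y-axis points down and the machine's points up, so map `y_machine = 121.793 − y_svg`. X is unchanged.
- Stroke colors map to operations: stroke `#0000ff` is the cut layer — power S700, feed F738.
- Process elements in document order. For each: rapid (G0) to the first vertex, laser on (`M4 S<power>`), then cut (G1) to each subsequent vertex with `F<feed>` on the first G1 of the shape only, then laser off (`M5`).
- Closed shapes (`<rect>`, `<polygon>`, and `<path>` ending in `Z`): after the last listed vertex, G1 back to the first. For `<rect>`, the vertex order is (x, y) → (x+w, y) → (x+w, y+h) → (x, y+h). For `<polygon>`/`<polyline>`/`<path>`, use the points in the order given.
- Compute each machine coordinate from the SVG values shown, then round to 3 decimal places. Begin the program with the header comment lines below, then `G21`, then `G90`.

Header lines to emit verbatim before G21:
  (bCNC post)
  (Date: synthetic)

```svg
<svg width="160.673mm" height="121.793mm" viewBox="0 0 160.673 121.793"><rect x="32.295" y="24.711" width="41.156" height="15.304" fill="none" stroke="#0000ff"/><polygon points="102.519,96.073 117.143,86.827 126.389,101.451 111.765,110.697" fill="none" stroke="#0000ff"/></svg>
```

(bCNC post)
(Date: synthetic)
G21
G90
G0 X32.295 Y97.082
M4 S700
G1 X73.451 Y97.082 F738
G1 X73.451 Y81.778
G1 X32.295 Y81.778
G1 X32.295 Y97.082
M5
G0 X102.519 Y25.720
M4 S700
G1 X117.143 Y34.966 F738
G1 X126.389 Y20.342
G1 X111.765 Y11.096
G1 X102.519 Y25.720
M5

viewBox `0 0 160.673 121.793` with mm width/height → 1 unit = 1 mm. Flip: y_m = 121.793 − y_svg.

**Shape 1** — `<rect>` rectangle, stroke `#0000ff` → cut (S700, F738). Machine vertices: (32.295,97.082) → (73.451,97.082) → (73.451,81.778) → (32.295,81.778) → (32.295,97.082). Closed: final G1 returns to the first vertex.

**Shape 2** — `<polygon>` regular polygon, stroke `#0000ff` → cut (S700, F738). Machine vertices: (102.519,25.720) → (117.143,34.966) → (126.389,20.342) → (111.765,11.096) → (102.519,25.720). Closed: final G1 returns to the first vertex.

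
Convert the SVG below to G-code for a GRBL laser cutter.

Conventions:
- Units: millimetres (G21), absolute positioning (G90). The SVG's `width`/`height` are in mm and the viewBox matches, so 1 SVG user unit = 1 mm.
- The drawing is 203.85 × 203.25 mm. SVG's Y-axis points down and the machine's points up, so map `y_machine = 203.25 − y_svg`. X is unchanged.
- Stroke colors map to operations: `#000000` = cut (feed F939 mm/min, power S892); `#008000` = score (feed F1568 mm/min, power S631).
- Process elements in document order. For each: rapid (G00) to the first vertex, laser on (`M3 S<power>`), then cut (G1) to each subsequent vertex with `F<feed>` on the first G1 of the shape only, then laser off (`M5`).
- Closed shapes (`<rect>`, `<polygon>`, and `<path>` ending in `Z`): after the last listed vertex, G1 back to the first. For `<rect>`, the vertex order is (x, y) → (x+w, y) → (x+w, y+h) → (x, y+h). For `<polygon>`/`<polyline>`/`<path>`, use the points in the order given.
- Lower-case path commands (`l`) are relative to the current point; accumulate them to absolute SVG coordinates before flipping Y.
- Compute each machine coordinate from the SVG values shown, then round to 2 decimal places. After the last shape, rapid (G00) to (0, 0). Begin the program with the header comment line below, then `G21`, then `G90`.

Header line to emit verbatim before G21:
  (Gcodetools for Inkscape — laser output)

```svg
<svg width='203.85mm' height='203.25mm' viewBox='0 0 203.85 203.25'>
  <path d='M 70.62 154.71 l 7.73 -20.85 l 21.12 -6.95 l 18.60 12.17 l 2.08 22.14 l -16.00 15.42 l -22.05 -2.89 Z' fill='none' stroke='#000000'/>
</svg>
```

(Gcodetools for Inkscape — laser output)
G21
G90
G00 X70.62 Y48.54
M3 S892
G1 X78.35 Y69.39 F939
G1 X99.47 Y76.34
G1 X118.07 Y64.17
G1 X120.15 Y42.03
G1 X104.15 Y26.61
G1 X82.10 Y29.50
G1 X70.62 Y48.54
M5
G00 X0.00 Y0.00

1 u = 1 mm; y_m = 203.25 − y.

[1] `<path>` regular polygon, #000000→cut S892 F939: (70.62,48.54) → (78.35,69.39) → (99.47,76.34) → (118.07,64.17) → (120.15,42.03) → (104.15,26.61) → (82.10,29.50) → (70.62,48.54) (closed)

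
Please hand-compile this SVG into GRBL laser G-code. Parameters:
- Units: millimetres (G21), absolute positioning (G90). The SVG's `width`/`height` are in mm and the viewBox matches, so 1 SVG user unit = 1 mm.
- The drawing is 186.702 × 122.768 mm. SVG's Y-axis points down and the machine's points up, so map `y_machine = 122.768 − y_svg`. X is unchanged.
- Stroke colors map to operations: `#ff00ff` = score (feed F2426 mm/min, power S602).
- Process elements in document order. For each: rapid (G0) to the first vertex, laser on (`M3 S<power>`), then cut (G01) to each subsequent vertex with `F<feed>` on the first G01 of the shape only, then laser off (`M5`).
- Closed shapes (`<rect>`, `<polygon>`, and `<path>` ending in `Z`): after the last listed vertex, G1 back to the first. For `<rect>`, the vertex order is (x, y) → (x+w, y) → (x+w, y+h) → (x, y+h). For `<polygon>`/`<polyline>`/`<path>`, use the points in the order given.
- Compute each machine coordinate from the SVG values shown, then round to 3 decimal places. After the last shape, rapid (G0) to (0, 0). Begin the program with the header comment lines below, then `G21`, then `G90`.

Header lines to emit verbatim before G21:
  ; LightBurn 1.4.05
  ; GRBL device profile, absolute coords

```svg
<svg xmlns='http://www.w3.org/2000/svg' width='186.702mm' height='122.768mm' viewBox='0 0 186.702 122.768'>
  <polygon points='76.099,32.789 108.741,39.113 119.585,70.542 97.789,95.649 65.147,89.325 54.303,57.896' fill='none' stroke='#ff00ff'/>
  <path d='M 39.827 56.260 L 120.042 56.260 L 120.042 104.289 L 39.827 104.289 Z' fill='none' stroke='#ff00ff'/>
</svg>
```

1 u = 1 mm; y_m = 122.768 − y.

[1] `<polygon>` regular polygon, #ff00ff→score S602 F2426: (76.099,89.979) → (108.741,83.655) → (119.585,52.226) → (97.789,27.119) → (65.147,33.443) → (54.303,64.872) → (76.099,89.979) (closed)

[2] `<path>` rectangle, #ff00ff→score S602 F2426: (39.827,66.508) → (120.042,66.508) → (120.042,18.479) → (39.827,18.479) → (39.827,66.508) (closed)

; LightBurn 1.4.05
; GRBL device profile, absolute coords
G21
G90
G0 X76.099 Y89.979
M3 S602
G01 X108.741 Y83.655 F2426
G01 X119.585 Y52.226
G01 X97.789 Y27.119
G01 X65.147 Y33.443
G01 X54.303 Y64.872
G01 X76.099 Y89.979
M5
G0 X39.827 Y66.508
M3 S602
G01 X120.042 Y66.508 F2426
G01 X120.042 Y18.479
G01 X39.827 Y18.479
G01 X39.827 Y66.508
M5
G0 X0.000 Y0.000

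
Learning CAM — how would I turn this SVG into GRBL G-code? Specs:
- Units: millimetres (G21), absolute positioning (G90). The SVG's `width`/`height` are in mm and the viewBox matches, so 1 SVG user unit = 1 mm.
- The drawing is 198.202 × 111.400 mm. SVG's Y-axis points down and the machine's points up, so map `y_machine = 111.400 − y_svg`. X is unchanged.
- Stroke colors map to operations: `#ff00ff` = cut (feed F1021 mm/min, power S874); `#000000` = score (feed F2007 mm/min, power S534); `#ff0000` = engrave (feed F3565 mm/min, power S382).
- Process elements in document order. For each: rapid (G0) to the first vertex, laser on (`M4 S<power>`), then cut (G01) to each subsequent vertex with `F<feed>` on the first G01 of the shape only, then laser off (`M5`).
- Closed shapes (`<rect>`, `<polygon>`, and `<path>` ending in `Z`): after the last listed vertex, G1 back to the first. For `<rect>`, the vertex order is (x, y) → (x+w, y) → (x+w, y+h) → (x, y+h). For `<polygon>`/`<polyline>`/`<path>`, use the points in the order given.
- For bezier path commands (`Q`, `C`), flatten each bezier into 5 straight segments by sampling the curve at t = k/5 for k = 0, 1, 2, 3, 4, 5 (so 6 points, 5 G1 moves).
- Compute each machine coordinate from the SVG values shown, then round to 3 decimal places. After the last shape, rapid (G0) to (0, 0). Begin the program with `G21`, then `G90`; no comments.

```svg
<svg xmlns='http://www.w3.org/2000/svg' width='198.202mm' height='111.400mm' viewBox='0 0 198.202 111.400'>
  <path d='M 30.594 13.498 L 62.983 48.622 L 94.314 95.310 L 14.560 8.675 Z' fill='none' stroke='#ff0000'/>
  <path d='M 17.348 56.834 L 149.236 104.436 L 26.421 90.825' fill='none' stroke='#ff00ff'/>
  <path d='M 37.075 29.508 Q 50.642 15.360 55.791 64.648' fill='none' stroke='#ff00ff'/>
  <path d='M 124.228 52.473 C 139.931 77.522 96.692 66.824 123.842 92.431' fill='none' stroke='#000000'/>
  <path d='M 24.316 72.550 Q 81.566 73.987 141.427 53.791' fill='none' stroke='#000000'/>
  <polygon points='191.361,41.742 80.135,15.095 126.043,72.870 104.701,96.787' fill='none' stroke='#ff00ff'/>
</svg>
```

1 u = 1 mm; y_m = 111.400 − y.

[1] `<path>` closed polygon, #ff0000→engrave S382 F3565: (30.594,97.902) → (62.983,62.778) → (94.314,16.090) → (14.560,102.725) → (30.594,97.902) (closed)

[2] `<path>` open polyline, #ff00ff→cut S874 F1021: (17.348,54.566) → (149.236,6.964) → (26.421,20.575)

[3] `<path>` quadratic bezier, #ff00ff→cut S874 F1021: (37.075,81.892) → (42.165,85.014) → (46.582,83.061) → (50.325,76.033) → (53.395,63.930) → (55.791,46.752)

[4] `<path>` cubic bezier, #000000→score S534 F2007: (124.228,58.927) → (127.611,47.611) → (123.057,41.415) → (116.772,36.882) → (114.964,30.553) → (123.842,18.969)

[5] `<path>` quadratic bezier, #000000→score S534 F2007: (24.316,38.850) → (47.320,39.141) → (70.534,41.162) → (93.956,44.913) → (117.587,50.396) → (141.427,57.609)

[6] `<polygon>` closed polygon, #ff00ff→cut S874 F1021: (191.361,69.658) → (80.135,96.305) → (126.043,38.530) → (104.701,14.613) → (191.361,69.658) (closed)

G21
G90
G0 X30.594 Y97.902
M4 S382
G01 X62.983 Y62.778 F3565
G01 X94.314 Y16.090
G01 X14.560 Y102.725
G01 X30.594 Y97.902
M5
G0 X17.348 Y54.566
M4 S874
G01 X149.236 Y6.964 F1021
G01 X26.421 Y20.575
M5
G0 X37.075 Y81.892
M4 S874
G01 X42.165 Y85.014 F1021
G01 X46.582 Y83.061
G01 X50.325 Y76.033
G01 X53.395 Y63.930
G01 X55.791 Y46.752
M5
G0 X124.228 Y58.927
M4 S534
G01 X127.611 Y47.611 F2007
G01 X123.057 Y41.415
G01 X116.772 Y36.882
G01 X114.964 Y30.553
G01 X123.842 Y18.969
M5
G0 X24.316 Y38.850
M4 S534
G01 X47.320 Y39.141 F2007
G01 X70.534 Y41.162
G01 X93.956 Y44.913
G01 X117.587 Y50.396
G01 X141.427 Y57.609
M5
G0 X191.361 Y69.658
M4 S874
G01 X80.135 Y96.305 F1021
G01 X126.043 Y38.530
G01 X104.701 Y14.613
G01 X191.361 Y69.658
M5
G0 X0.000 Y0.000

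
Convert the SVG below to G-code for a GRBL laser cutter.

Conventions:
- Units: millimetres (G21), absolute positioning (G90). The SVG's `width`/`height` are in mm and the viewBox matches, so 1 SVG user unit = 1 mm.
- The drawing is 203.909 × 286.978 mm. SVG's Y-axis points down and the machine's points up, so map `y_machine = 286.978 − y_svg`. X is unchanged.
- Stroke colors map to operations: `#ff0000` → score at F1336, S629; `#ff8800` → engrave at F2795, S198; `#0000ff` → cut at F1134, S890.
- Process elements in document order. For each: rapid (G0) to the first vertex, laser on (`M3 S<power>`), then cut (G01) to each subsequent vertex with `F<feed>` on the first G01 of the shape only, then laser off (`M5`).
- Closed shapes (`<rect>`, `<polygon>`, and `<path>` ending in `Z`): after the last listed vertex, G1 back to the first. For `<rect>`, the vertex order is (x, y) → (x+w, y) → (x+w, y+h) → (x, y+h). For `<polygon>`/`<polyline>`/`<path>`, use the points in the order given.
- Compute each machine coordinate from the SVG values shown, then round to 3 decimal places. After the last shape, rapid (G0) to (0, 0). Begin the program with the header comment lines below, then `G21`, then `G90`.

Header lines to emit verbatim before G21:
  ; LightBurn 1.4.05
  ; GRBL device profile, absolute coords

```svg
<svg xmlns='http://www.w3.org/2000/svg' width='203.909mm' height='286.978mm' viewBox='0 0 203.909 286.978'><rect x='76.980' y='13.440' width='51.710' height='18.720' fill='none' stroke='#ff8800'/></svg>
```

Since the viewBox matches the mm dimensions, user units are millimetres directly. The only transform is the Y-flip y_m = 286.978 − y_svg.

Shape 1 is a rectangle drawn with `<rect>`. Its stroke #ff8800 means engrave at S198, F2795. After flipping Y the toolpath is (76.980,273.538) → (128.690,273.538) → (128.690,254.818) → (76.980,254.818) → (76.980,273.538), returning to the start.

; LightBurn 1.4.05
; GRBL device profile, absolute coords
G21
G90
G0 X76.980 Y273.538
M3 S198
G01 X128.690 Y273.538 F2795
G01 X128.690 Y254.818
G01 X76.980 Y254.818
G01 X76.980 Y273.538
M5
G0 X0.000 Y0.000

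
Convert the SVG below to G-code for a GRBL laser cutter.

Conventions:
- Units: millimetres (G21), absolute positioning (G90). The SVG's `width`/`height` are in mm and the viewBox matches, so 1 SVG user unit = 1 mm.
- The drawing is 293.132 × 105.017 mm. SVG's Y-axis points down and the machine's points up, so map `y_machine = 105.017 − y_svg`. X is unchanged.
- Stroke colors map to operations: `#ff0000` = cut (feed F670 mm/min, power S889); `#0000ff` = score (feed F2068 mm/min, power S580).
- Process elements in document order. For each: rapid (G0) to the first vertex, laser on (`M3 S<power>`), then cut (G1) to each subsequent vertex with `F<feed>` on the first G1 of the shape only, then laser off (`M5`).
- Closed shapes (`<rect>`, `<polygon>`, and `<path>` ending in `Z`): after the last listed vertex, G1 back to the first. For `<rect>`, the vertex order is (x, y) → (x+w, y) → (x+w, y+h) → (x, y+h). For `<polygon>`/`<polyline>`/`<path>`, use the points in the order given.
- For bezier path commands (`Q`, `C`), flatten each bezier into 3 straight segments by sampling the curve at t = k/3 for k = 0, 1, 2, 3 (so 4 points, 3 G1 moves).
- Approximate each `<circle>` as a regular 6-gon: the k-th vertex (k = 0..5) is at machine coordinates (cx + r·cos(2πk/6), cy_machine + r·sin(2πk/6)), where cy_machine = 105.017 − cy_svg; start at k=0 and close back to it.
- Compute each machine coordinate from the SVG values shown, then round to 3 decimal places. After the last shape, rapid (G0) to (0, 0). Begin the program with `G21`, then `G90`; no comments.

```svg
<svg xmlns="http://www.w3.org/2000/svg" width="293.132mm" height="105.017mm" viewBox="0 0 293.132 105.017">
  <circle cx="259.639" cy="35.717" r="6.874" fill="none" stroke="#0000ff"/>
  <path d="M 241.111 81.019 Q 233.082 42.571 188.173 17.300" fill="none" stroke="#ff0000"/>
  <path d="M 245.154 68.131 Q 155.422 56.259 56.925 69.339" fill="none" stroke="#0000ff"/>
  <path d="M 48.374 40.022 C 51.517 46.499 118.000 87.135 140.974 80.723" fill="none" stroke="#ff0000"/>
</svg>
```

1 u = 1 mm; y_m = 105.017 − y.

[1] `<circle>` circle, #0000ff→score S580 F2068: (266.513,69.300) → (263.076,75.253) → (256.202,75.253) → (252.765,69.300) → (256.202,63.347) → (263.076,63.347) → (266.513,69.300) (closed)

[2] `<path>` quadratic bezier, #ff0000→cut S889 F670: (241.111,23.998) → (231.661,48.166) → (214.015,69.406) → (188.173,87.717)

[3] `<path>` quadratic bezier, #0000ff→score S580 F2068: (245.154,36.886) → (184.359,42.028) → (121.616,41.626) → (56.925,35.678)

[4] `<path>` cubic bezier, #ff0000→cut S889 F670: (48.374,64.995) → (68.673,50.139) → (107.454,30.557) → (140.974,24.294)

G21
G90
G0 X266.513 Y69.300
M3 S580
G1 X263.076 Y75.253 F2068
G1 X256.202 Y75.253
G1 X252.765 Y69.300
G1 X256.202 Y63.347
G1 X263.076 Y63.347
G1 X266.513 Y69.300
M5
G0 X241.111 Y23.998
M3 S889
G1 X231.661 Y48.166 F670
G1 X214.015 Y69.406
G1 X188.173 Y87.717
M5
G0 X245.154 Y36.886
M3 S580
G1 X184.359 Y42.028 F2068
G1 X121.616 Y41.626
G1 X56.925 Y35.678
M5
G0 X48.374 Y64.995
M3 S889
G1 X68.673 Y50.139 F670
G1 X107.454 Y30.557
G1 X140.974 Y24.294
M5
G0 X0.000 Y0.000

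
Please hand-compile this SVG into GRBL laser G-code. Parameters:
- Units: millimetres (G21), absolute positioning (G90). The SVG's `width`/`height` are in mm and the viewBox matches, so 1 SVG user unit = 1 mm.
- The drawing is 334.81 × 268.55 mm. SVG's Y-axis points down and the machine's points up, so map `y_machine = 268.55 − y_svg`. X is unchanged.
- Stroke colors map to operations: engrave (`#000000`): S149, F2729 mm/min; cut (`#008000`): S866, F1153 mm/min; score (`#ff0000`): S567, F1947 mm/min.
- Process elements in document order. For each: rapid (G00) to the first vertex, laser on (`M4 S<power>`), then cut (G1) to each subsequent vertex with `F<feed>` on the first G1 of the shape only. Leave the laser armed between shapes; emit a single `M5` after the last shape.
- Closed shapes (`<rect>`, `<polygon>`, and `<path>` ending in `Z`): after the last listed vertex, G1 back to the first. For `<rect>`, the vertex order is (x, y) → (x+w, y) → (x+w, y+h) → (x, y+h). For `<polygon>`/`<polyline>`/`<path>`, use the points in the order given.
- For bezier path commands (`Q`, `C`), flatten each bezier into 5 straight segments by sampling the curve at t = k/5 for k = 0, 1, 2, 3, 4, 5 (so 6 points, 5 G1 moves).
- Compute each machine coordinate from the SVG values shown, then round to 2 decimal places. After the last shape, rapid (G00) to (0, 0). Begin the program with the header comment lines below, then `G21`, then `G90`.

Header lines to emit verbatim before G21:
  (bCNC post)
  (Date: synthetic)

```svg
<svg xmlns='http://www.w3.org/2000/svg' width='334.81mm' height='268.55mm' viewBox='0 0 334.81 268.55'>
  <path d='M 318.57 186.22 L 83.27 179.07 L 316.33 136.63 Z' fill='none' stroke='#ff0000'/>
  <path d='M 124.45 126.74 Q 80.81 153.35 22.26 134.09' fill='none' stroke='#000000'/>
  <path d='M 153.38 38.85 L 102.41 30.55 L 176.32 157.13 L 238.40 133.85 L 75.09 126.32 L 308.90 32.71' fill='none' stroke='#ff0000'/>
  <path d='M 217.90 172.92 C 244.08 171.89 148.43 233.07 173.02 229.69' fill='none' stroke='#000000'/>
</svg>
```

(bCNC post)
(Date: synthetic)
G21
G90
G00 X318.57 Y82.33
M4 S567
G1 X83.27 Y89.48 F1947
G1 X316.33 Y131.92
G1 X318.57 Y82.33
G00 X124.45 Y141.81
M4 S149
G1 X106.40 Y133.00 F2729
G1 X87.15 Y127.86
G1 X66.71 Y126.39
G1 X45.08 Y128.59
G1 X22.26 Y134.46
G00 X153.38 Y229.70
M4 S567
G1 X102.41 Y238.00 F1947
G1 X176.32 Y111.42
G1 X238.40 Y134.70
G1 X75.09 Y142.23
G1 X308.90 Y235.84
G00 X217.90 Y95.63
M4 S149
G1 X220.92 Y89.80 F2729
G1 X206.33 Y75.12
G1 X185.73 Y57.68
G1 X170.76 Y43.57
G1 X173.02 Y38.86
M5
G00 X0.00 Y0.00

viewBox `0 0 334.81 268.55` with mm width/height → 1 unit = 1 mm. Flip: y_m = 268.55 − y_svg.

**Shape 1** — `<path>` closed polygon, stroke `#ff0000` → score (S567, F1947). Machine vertices: (318.57,82.33) → (83.27,89.48) → (316.33,131.92) → (318.57,82.33). Closed: final G1 returns to the first vertex.

**Shape 2** — `<path>` quadratic bezier, stroke `#000000` → engrave (S149, F2729). Control points (SVG): P0=(124.45,126.74), P1=(80.81,153.35), P2=(22.26,134.09); sampled at t=k/5. Machine vertices: (124.45,141.81) → (106.40,133.00) → (87.15,127.86) → (66.71,126.39) → (45.08,128.59) → (22.26,134.46). Open path.

**Shape 3** — `<path>` open polyline, stroke `#ff0000` → score (S567, F1947). Machine vertices: (153.38,229.70) → (102.41,238.00) → (176.32,111.42) → (238.40,134.70) → (75.09,142.23) → (308.90,235.84). Open path.

**Shape 4** — `<path>` cubic bezier, stroke `#000000` → engrave (S149, F2729). Control points (SVG): P0=(217.90,172.92), P1=(244.08,171.89), P2=(148.43,233.07), P3=(173.02,229.69); sampled at t=k/5. Machine vertices: (217.90,95.63) → (220.92,89.80) → (206.33,75.12) → (185.73,57.68) → (170.76,43.57) → (173.02,38.86). Open path.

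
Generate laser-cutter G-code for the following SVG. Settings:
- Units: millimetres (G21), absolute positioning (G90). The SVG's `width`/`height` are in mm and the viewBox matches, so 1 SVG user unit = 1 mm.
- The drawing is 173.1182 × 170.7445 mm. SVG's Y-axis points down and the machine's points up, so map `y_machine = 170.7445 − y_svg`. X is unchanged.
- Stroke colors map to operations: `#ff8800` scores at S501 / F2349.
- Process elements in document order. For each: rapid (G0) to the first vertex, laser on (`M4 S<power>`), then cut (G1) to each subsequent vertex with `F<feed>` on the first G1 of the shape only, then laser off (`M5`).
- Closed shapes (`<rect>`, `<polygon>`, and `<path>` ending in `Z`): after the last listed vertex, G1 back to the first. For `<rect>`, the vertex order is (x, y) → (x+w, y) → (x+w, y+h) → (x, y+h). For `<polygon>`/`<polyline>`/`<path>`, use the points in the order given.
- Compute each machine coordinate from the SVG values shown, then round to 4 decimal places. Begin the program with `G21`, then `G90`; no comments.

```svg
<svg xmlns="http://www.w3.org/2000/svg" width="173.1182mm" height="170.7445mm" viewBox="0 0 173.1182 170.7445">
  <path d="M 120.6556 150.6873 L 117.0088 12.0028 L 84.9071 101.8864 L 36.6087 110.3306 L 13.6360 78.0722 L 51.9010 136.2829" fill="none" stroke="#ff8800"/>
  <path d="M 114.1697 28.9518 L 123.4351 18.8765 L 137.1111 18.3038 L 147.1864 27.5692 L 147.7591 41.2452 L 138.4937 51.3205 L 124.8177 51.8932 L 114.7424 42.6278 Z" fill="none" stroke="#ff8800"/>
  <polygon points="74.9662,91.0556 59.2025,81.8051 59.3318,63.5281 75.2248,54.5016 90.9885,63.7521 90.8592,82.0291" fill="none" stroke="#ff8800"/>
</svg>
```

viewBox `0 0 173.1182 170.7445` with mm width/height → 1 unit = 1 mm. Flip: y_m = 170.7445 − y_svg.

**Shape 1** — `<path>` open polyline, stroke `#ff8800` → score (S501, F2349). Machine vertices: (120.6556,20.0572) → (117.0088,158.7417) → (84.9071,68.8581) → (36.6087,60.4139) → (13.6360,92.6723) → (51.9010,34.4616). Open path.

**Shape 2** — `<path>` regular polygon, stroke `#ff8800` → score (S501, F2349). Machine vertices: (114.1697,141.7927) → (123.4351,151.8680) → (137.1111,152.4407) → (147.1864,143.1753) → (147.7591,129.4993) → (138.4937,119.4240) → (124.8177,118.8513) → (114.7424,128.1167) → (114.1697,141.7927). Closed: final G1 returns to the first vertex.

**Shape 3** — `<polygon>` regular polygon, stroke `#ff8800` → score (S501, F2349). Machine vertices: (74.9662,79.6889) → (59.2025,88.9394) → (59.3318,107.2164) → (75.2248,116.2429) → (90.9885,106.9924) → (90.8592,88.7154) → (74.9662,79.6889). Closed: final G1 returns to the first vertex.

G21
G90
G0 X120.6556 Y20.0572
M4 S501
G1 X117.0088 Y158.7417 F2349
G1 X84.9071 Y68.8581
G1 X36.6087 Y60.4139
G1 X13.6360 Y92.6723
G1 X51.9010 Y34.4616
M5
G0 X114.1697 Y141.7927
M4 S501
G1 X123.4351 Y151.8680 F2349
G1 X137.1111 Y152.4407
G1 X147.1864 Y143.1753
G1 X147.7591 Y129.4993
G1 X138.4937 Y119.4240
G1 X124.8177 Y118.8513
G1 X114.7424 Y128.1167
G1 X114.1697 Y141.7927
M5
G0 X74.9662 Y79.6889
M4 S501
G1 X59.2025 Y88.9394 F2349
G1 X59.3318 Y107.2164
G1 X75.2248 Y116.2429
G1 X90.9885 Y106.9924
G1 X90.8592 Y88.7154
G1 X74.9662 Y79.6889
M5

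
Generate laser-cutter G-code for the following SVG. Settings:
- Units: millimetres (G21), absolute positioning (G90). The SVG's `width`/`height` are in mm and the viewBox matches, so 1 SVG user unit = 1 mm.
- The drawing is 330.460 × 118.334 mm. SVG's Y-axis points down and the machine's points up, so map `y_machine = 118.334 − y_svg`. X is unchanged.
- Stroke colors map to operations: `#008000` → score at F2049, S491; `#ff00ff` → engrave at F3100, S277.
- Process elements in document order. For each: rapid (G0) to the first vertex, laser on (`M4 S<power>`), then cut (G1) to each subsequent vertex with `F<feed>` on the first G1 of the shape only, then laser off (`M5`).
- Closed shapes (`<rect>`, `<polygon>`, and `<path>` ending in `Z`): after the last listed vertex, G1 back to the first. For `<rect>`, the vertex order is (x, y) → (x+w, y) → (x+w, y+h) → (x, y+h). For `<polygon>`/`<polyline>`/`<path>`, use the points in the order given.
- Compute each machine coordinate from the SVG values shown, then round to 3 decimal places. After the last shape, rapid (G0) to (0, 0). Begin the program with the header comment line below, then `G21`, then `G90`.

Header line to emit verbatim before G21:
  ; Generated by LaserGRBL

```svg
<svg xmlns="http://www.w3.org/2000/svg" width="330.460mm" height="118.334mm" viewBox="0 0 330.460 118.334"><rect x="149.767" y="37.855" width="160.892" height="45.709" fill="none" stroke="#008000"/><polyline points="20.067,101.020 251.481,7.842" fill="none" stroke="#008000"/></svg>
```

viewBox `0 0 330.460 118.334` with mm width/height → 1 unit = 1 mm. Flip: y_m = 118.334 − y_svg.

**Shape 1** — `<rect>` rectangle, stroke `#008000` → score (S491, F2049). Machine vertices: (149.767,80.479) → (310.659,80.479) → (310.659,34.770) → (149.767,34.770) → (149.767,80.479). Closed: final G1 returns to the first vertex.

**Shape 2** — `<polyline>` line segment, stroke `#008000` → score (S491, F2049). Machine vertices: (20.067,17.314) → (251.481,110.492). Open path.

; Generated by LaserGRBL
G21
G90
G0 X149.767 Y80.479
M4 S491
G1 X310.659 Y80.479 F2049
G1 X310.659 Y34.770
G1 X149.767 Y34.770
G1 X149.767 Y80.479
M5
G0 X20.067 Y17.314
M4 S491
G1 X251.481 Y110.492 F2049
M5
G0 X0.000 Y0.000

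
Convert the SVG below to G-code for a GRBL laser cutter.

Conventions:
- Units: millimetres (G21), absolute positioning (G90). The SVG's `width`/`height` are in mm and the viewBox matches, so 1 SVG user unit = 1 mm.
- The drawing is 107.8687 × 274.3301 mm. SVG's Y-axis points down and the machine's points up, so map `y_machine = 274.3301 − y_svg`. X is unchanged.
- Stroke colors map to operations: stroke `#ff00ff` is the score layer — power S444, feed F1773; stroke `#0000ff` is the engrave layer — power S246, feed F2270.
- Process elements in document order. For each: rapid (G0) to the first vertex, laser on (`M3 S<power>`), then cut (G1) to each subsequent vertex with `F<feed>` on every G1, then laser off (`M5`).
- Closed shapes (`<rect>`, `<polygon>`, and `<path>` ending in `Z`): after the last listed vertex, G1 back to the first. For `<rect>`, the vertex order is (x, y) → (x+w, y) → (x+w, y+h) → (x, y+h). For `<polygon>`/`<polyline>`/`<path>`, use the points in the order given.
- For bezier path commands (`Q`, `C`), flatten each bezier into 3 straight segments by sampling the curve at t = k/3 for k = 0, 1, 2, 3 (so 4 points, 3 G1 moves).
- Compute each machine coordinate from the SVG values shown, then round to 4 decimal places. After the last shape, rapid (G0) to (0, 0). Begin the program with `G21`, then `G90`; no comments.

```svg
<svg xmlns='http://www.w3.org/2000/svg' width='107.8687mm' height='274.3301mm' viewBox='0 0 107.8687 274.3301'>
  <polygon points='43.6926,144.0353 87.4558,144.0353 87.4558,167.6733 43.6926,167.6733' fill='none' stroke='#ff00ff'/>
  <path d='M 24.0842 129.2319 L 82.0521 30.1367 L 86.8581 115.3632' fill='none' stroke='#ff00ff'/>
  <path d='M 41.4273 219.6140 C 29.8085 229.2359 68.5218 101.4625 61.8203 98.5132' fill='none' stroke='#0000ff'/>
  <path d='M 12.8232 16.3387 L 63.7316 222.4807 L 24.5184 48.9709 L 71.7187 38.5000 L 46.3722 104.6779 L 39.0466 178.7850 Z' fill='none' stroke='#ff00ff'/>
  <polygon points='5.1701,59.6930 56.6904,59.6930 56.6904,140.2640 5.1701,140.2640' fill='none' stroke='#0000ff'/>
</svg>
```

G21
G90
G0 X43.6926 Y130.2948
M3 S444
G1 X87.4558 Y130.2948 F1773
G1 X87.4558 Y106.6568 F1773
G1 X43.6926 Y106.6568 F1773
G1 X43.6926 Y130.2948 F1773
M5
G0 X24.0842 Y145.0982
M3 S444
G1 X82.0521 Y244.1934 F1773
G1 X86.8581 Y158.9669 F1773
M5
G0 X41.4273 Y54.7161
M3 S246
G1 X43.0397 Y81.1808 F2270
G1 X56.9297 Y140.9714 F2270
G1 X61.8203 Y175.8169 F2270
M5
G0 X12.8232 Y257.9914
M3 S444
G1 X63.7316 Y51.8494 F1773
G1 X24.5184 Y225.3592 F1773
G1 X71.7187 Y235.8301 F1773
G1 X46.3722 Y169.6522 F1773
G1 X39.0466 Y95.5451 F1773
G1 X12.8232 Y257.9914 F1773
M5
G0 X5.1701 Y214.6371
M3 S246
G1 X56.6904 Y214.6371 F2270
G1 X56.6904 Y134.0661 F2270
G1 X5.1701 Y134.0661 F2270
G1 X5.1701 Y214.6371 F2270
M5
G0 X0.0000 Y0.0000

viewBox `0 0 107.8687 274.3301` with mm width/height → 1 unit = 1 mm. Flip: y_m = 274.3301 − y_svg.

**Shape 1** — `<polygon>` rectangle, stroke `#ff00ff` → score (S444, F1773). Machine vertices: (43.6926,130.2948) → (87.4558,130.2948) → (87.4558,106.6568) → (43.6926,106.6568) → (43.6926,130.2948). Closed: final G1 returns to the first vertex.

**Shape 2** — `<path>` open polyline, stroke `#ff00ff` → score (S444, F1773). Machine vertices: (24.0842,145.0982) → (82.0521,244.1934) → (86.8581,158.9669). Open path.

**Shape 3** — `<path>` cubic bezier, stroke `#0000ff` → engrave (S246, F2270). Control points (SVG): P0=(41.4273,219.6140), P1=(29.8085,229.2359), P2=(68.5218,101.4625), P3=(61.8203,98.5132); sampled at t=k/3. Machine vertices: (41.4273,54.7161) → (43.0397,81.1808) → (56.9297,140.9714) → (61.8203,175.8169). Open path.

**Shape 4** — `<path>` closed polygon, stroke `#ff00ff` → score (S444, F1773). Machine vertices: (12.8232,257.9914) → (63.7316,51.8494) → (24.5184,225.3592) → (71.7187,235.8301) → (46.3722,169.6522) → (39.0466,95.5451) → (12.8232,257.9914). Closed: final G1 returns to the first vertex.

**Shape 5** — `<polygon>` rectangle, stroke `#0000ff` → engrave (S246, F2270). Machine vertices: (5.1701,214.6371) → (56.6904,214.6371) → (56.6904,134.0661) → (5.1701,134.0661) → (5.1701,214.6371). Closed: final G1 returns to the first vertex.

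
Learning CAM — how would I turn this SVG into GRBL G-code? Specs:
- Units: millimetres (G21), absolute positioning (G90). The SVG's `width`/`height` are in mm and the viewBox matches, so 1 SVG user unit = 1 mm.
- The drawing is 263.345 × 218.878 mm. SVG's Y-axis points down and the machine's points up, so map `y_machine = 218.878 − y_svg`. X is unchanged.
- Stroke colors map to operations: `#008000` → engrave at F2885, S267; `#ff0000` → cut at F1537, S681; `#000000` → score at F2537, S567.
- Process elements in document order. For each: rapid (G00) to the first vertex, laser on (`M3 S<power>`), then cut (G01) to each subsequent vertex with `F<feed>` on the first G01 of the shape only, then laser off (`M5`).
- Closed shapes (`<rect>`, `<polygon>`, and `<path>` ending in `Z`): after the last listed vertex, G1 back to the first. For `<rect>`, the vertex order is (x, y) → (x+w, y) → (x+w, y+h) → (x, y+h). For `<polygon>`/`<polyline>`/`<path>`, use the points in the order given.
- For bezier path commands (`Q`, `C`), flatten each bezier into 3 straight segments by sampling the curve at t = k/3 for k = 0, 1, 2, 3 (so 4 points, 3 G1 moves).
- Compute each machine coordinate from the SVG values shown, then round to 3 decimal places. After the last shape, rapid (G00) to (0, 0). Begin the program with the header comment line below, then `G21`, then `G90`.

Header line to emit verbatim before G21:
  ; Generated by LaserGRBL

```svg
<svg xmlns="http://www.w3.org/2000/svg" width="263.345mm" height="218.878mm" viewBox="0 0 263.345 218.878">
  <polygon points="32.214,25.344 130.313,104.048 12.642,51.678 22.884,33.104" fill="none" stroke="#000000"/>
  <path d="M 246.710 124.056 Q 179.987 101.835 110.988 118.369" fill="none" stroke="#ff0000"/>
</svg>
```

; Generated by LaserGRBL
G21
G90
G00 X32.214 Y193.534
M3 S567
G01 X130.313 Y114.830 F2537
G01 X12.642 Y167.200
G01 X22.884 Y185.774
G01 X32.214 Y193.534
M5
G00 X246.710 Y94.822
M3 S681
G01 X201.975 Y105.330 F1537
G01 X156.734 Y107.226
G01 X110.988 Y100.509
M5
G00 X0.000 Y0.000

viewBox `0 0 263.345 218.878` with mm width/height → 1 unit = 1 mm. Flip: y_m = 218.878 − y_svg.

**Shape 1** — `<polygon>` closed polygon, stroke `#000000` → score (S567, F2537). Machine vertices: (32.214,193.534) → (130.313,114.830) → (12.642,167.200) → (22.884,185.774) → (32.214,193.534). Closed: final G1 returns to the first vertex.

**Shape 2** — `<path>` quadratic bezier, stroke `#ff0000` → cut (S681, F1537). Control points (SVG): P0=(246.710,124.056), P1=(179.987,101.835), P2=(110.988,118.369); sampled at t=k/3. Machine vertices: (246.710,94.822) → (201.975,105.330) → (156.734,107.226) → (110.988,100.509). Open path.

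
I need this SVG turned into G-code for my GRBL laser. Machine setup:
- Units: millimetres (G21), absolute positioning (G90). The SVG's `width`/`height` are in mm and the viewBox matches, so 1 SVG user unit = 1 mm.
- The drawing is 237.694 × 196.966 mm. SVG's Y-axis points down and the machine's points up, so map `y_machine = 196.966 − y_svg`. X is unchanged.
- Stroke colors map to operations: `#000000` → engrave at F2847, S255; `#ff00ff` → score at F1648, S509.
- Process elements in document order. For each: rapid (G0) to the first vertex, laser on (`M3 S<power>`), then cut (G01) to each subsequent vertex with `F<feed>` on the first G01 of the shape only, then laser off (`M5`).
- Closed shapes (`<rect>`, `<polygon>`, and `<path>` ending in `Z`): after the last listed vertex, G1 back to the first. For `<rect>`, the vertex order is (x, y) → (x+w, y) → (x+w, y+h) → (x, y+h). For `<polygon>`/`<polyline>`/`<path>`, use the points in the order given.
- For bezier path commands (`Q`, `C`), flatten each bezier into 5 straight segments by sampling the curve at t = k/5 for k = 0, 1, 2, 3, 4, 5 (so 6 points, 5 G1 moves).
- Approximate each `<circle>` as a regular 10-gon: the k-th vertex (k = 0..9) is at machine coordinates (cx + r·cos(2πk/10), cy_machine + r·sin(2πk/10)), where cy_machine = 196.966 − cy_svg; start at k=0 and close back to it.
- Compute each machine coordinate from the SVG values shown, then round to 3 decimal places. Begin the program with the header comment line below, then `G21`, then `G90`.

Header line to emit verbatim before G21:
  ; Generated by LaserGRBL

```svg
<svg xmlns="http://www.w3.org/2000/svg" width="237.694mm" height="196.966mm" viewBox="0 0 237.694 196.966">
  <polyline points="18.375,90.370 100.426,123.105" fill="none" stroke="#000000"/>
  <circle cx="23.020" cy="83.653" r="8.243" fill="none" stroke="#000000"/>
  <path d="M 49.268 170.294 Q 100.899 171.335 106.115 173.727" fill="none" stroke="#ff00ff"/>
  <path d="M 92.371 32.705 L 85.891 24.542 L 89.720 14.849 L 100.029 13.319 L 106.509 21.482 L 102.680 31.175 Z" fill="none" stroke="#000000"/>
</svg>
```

Since the viewBox matches the mm dimensions, user units are millimetres directly. The only transform is the Y-flip y_m = 196.966 − y_svg.

Shape 1 is a line segment drawn with `<polyline>`. Its stroke #000000 means engrave at S255, F2847. After flipping Y the toolpath is (18.375,106.596) → (100.426,73.861).

Shape 2 is a circle drawn with `<circle>`. Its stroke #000000 means engrave at S255, F2847. After flipping Y the toolpath is (31.263,113.313) → (29.689,118.158) → (25.567,121.153) → (20.473,121.153) → (16.351,118.158) → (14.777,113.313) → (16.351,108.468) → (20.473,105.473) → (25.567,105.473) → (29.689,108.468) → (31.263,113.313), returning to the start.

Shape 3 is a quadratic bezier drawn with `<path>`. Its stroke #ff00ff means score at S509, F1648. After flipping Y the toolpath is (49.268,26.672) → (68.064,26.202) → (83.146,25.623) → (94.516,24.936) → (102.172,24.142) → (106.115,23.239).

Shape 4 is a regular polygon drawn with `<path>`. Its stroke #000000 means engrave at S255, F2847. After flipping Y the toolpath is (92.371,164.261) → (85.891,172.424) → (89.720,182.117) → (100.029,183.647) → (106.509,175.484) → (102.680,165.791) → (92.371,164.261), returning to the start.

; Generated by LaserGRBL
G21
G90
G0 X18.375 Y106.596
M3 S255
G01 X100.426 Y73.861 F2847
M5
G0 X31.263 Y113.313
M3 S255
G01 X29.689 Y118.158 F2847
G01 X25.567 Y121.153
G01 X20.473 Y121.153
G01 X16.351 Y118.158
G01 X14.777 Y113.313
G01 X16.351 Y108.468
G01 X20.473 Y105.473
G01 X25.567 Y105.473
G01 X29.689 Y108.468
G01 X31.263 Y113.313
M5
G0 X49.268 Y26.672
M3 S509
G01 X68.064 Y26.202 F1648
G01 X83.146 Y25.623
G01 X94.516 Y24.936
G01 X102.172 Y24.142
G01 X106.115 Y23.239
M5
G0 X92.371 Y164.261
M3 S255
G01 X85.891 Y172.424 F2847
G01 X89.720 Y182.117
G01 X100.029 Y183.647
G01 X106.509 Y175.484
G01 X102.680 Y165.791
G01 X92.371 Y164.261
M5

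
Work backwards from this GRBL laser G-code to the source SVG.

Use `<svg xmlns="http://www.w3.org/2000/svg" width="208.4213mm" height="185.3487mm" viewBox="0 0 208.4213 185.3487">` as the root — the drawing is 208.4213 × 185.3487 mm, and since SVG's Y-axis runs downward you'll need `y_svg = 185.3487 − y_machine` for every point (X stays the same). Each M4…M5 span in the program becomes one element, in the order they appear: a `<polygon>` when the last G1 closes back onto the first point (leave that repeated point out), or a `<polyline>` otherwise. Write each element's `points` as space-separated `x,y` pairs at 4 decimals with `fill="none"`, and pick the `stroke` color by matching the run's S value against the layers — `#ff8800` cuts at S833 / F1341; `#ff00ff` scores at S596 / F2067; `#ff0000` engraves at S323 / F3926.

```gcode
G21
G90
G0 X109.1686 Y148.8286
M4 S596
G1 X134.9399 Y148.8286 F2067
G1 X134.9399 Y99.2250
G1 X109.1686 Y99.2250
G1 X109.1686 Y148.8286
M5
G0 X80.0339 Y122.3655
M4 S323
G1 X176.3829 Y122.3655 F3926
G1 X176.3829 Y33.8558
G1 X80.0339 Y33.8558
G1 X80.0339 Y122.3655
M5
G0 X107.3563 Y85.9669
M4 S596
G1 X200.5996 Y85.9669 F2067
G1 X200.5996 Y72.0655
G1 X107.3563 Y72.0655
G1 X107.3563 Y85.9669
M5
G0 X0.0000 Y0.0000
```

Each laser-on run becomes one SVG element. Flip Y back into SVG space with y_svg = 185.3487 − y_machine.

Run 1: S596 ⇒ score layer `#ff00ff`. The run returns to its start, so emit a `<polygon>` with points (Y-flipped): 109.1686,36.5201 134.9399,36.5201 134.9399,86.1237 109.1686,86.1237.

Run 2: the run's S323 means `#ff0000` (engrave). The run returns to its start, so emit a `<polygon>` with points (Y-flipped): 80.0339,62.9832 176.3829,62.9832 176.3829,151.4929 80.0339,151.4929.

Run 3: the run's S596 means `#ff00ff` (score). The run returns to its start, so emit a `<polygon>` with points (Y-flipped): 107.3563,99.3818 200.5996,99.3818 200.5996,113.2832 107.3563,113.2832.

<svg xmlns="http://www.w3.org/2000/svg" width="208.4213mm" height="185.3487mm" viewBox="0 0 208.4213 185.3487">
  <polygon points="109.1686,36.5201 134.9399,36.5201 134.9399,86.1237 109.1686,86.1237" fill="none" stroke="#ff00ff"/>
  <polygon points="80.0339,62.9832 176.3829,62.9832 176.3829,151.4929 80.0339,151.4929" fill="none" stroke="#ff0000"/>
  <polygon points="107.3563,99.3818 200.5996,99.3818 200.5996,113.2832 107.3563,113.2832" fill="none" stroke="#ff00ff"/>
</svg>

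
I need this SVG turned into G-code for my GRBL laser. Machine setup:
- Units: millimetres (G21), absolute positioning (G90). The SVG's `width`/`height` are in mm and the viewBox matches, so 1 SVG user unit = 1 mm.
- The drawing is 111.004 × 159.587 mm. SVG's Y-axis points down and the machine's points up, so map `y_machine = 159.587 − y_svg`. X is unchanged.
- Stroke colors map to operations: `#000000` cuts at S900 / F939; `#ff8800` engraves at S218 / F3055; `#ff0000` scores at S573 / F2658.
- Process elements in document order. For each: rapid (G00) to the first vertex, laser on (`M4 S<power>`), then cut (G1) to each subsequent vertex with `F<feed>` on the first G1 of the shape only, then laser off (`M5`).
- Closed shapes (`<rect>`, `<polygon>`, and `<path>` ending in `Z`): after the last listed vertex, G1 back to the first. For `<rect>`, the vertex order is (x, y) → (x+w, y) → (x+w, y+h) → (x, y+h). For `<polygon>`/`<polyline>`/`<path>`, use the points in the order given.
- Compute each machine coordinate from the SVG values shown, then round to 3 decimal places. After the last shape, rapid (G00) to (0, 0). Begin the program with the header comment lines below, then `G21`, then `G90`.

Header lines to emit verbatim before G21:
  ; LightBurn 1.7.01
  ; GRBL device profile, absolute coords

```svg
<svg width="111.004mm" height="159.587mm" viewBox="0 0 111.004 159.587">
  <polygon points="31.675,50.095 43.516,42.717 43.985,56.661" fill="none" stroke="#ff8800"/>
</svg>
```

; LightBurn 1.7.01
; GRBL device profile, absolute coords
G21
G90
G00 X31.675 Y109.492
M4 S218
G1 X43.516 Y116.870 F3055
G1 X43.985 Y102.926
G1 X31.675 Y109.492
M5
G00 X0.000 Y0.000

1 u = 1 mm; y_m = 159.587 − y.

[1] `<polygon>` regular polygon, #ff8800→engrave S218 F3055: (31.675,109.492) → (43.516,116.870) → (43.985,102.926) → (31.675,109.492) (closed)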